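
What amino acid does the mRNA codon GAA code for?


Standard genetic code lookup.
Codon GAA -> Glu

Glu


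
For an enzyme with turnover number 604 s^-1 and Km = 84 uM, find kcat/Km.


Catalytic efficiency = kcat / Km
= 604 / 84
= 7.1905 uM^-1*s^-1

7.1905 uM^-1*s^-1


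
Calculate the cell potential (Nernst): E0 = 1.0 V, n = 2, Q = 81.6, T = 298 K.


E = E0 - (RT/nF) * ln(Q)
E = 1.0 - (8.314 * 298 / (2 * 96485)) * ln(81.6)
E = 0.9435 V

0.9435 V


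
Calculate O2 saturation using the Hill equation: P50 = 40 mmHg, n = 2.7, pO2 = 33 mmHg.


Y = pO2^n / (P50^n + pO2^n)
Y = 33^2.7 / (40^2.7 + 33^2.7)
Y = 37.3%

37.3%


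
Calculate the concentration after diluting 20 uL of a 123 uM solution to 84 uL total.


C2 = C1 * V1 / V2
C2 = 123 * 20 / 84
C2 = 29.2857 uM

29.2857 uM


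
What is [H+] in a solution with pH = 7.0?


[H+] = 10^(-pH)
[H+] = 10^(-7.0)
[H+] = 1.000e-07 M

1.000e-07 M


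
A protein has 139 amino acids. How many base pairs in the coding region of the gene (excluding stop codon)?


Each amino acid = 1 codon = 3 bp
bp = 139 * 3 = 417 bp

417 bp


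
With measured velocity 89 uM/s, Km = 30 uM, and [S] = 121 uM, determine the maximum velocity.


Vmax = v * (Km + [S]) / [S]
Vmax = 89 * (30 + 121) / 121
Vmax = 111.0661 uM/s

111.0661 uM/s


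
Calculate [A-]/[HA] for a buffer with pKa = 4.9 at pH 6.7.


[A-]/[HA] = 10^(pH - pKa)
= 10^(6.7 - 4.9)
= 63.0957

63.0957


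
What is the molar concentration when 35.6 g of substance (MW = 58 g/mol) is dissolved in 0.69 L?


C = (mass / MW) / volume
C = (35.6 / 58) / 0.69
C = 0.8896 M

0.8896 M


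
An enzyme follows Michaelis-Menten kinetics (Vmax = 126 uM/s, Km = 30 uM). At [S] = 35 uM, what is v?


v = Vmax * [S] / (Km + [S])
v = 126 * 35 / (30 + 35)
v = 67.8462 uM/s

67.8462 uM/s


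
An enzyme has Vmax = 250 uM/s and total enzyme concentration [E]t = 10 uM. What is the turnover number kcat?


kcat = Vmax / [E]t
kcat = 250 / 10
kcat = 25.0 s^-1

25.0 s^-1


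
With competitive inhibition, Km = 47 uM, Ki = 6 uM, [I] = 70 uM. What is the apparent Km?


Km_app = Km * (1 + [I]/Ki)
Km_app = 47 * (1 + 70/6)
Km_app = 595.3333 uM

595.3333 uM


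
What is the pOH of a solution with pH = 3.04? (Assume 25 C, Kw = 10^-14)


pOH = 14 - pH
pOH = 14 - 3.04
pOH = 10.96

10.96


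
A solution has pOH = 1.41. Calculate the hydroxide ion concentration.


[OH-] = 10^(-pOH)
[OH-] = 10^(-1.41)
[OH-] = 0.0389 M

0.0389 M


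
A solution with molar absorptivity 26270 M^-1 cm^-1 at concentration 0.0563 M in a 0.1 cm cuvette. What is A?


A = epsilon * c * l
A = 26270 * 0.0563 * 0.1
A = 147.9001

147.9001


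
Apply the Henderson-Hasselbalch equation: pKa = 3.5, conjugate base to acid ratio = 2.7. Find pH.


pH = pKa + log10([A-]/[HA])
pH = 3.5 + log10(2.7)
pH = 3.9314

3.9314


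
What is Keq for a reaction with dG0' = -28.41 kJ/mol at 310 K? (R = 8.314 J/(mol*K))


Keq = exp(-dG0 * 1000 / (R * T))
Keq = exp(-(-28.41) * 1000 / (8.314 * 310))
Keq = 61266.7584

61266.7584


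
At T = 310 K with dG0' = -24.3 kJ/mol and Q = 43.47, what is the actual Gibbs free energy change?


dG = dG0' + RT * ln(Q) / 1000
dG = -24.3 + 8.314 * 310 * ln(43.47) / 1000
dG = -14.5781 kJ/mol

-14.5781 kJ/mol


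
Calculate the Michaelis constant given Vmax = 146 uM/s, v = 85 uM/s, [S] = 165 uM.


Km = [S] * (Vmax - v) / v
Km = 165 * (146 - 85) / 85
Km = 118.4118 uM

118.4118 uM


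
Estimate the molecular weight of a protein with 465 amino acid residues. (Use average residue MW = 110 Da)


MW = n_residues * 110 Da
MW = 465 * 110
MW = 51150 Da

51150 Da


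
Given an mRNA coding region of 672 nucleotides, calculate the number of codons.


codons = nucleotides / 3
codons = 672 / 3 = 224

224


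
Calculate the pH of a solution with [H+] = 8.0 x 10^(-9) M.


pH = -log10([H+])
pH = -log10(8.0 x 10^(-9))
pH = 8.0969

8.0969


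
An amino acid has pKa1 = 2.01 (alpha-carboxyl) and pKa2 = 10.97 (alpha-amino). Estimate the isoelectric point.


pI = (pKa1 + pKa2) / 2
pI = (2.01 + 10.97) / 2
pI = 6.49

6.49


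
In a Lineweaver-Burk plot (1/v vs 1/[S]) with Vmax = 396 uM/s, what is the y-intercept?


y-intercept = 1/Vmax
= 1/396
= 0.0025 s/uM

0.0025 s/uM


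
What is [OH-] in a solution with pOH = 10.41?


[OH-] = 10^(-pOH)
[OH-] = 10^(-10.41)
[OH-] = 3.890e-11 M

3.890e-11 M


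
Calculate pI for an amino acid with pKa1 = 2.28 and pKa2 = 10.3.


pI = (pKa1 + pKa2) / 2
pI = (2.28 + 10.3) / 2
pI = 6.29

6.29


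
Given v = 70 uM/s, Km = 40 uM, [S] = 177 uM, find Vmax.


Vmax = v * (Km + [S]) / [S]
Vmax = 70 * (40 + 177) / 177
Vmax = 85.8192 uM/s

85.8192 uM/s


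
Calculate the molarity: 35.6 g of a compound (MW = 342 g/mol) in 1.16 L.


C = (mass / MW) / volume
C = (35.6 / 342) / 1.16
C = 0.0897 M

0.0897 M


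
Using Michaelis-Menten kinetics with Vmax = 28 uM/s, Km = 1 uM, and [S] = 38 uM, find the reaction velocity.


v = Vmax * [S] / (Km + [S])
v = 28 * 38 / (1 + 38)
v = 27.2821 uM/s

27.2821 uM/s


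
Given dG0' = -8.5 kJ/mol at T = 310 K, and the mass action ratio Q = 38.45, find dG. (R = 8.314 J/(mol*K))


dG = dG0' + RT * ln(Q) / 1000
dG = -8.5 + 8.314 * 310 * ln(38.45) / 1000
dG = 0.9056 kJ/mol

0.9056 kJ/mol


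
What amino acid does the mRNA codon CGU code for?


Standard genetic code lookup.
Codon CGU -> Arg

Arg


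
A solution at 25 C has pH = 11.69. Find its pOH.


pOH = 14 - pH
pOH = 14 - 11.69
pOH = 2.31

2.31


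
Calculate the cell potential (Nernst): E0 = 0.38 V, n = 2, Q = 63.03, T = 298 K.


E = E0 - (RT/nF) * ln(Q)
E = 0.38 - (8.314 * 298 / (2 * 96485)) * ln(63.03)
E = 0.3268 V

0.3268 V


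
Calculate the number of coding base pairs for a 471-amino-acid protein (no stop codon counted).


Each amino acid = 1 codon = 3 bp
bp = 471 * 3 = 1413 bp

1413 bp


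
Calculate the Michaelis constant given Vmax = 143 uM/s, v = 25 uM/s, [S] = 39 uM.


Km = [S] * (Vmax - v) / v
Km = 39 * (143 - 25) / 25
Km = 184.08 uM

184.08 uM


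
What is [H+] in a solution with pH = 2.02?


[H+] = 10^(-pH)
[H+] = 10^(-2.02)
[H+] = 0.0095 M

0.0095 M


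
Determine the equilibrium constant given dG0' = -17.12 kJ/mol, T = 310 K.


Keq = exp(-dG0 * 1000 / (R * T))
Keq = exp(-(-17.12) * 1000 / (8.314 * 310))
Keq = 767.0158

767.0158


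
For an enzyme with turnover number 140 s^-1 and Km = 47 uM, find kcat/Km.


Catalytic efficiency = kcat / Km
= 140 / 47
= 2.9787 uM^-1*s^-1

2.9787 uM^-1*s^-1


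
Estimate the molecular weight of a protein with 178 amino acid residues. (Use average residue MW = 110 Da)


MW = n_residues * 110 Da
MW = 178 * 110
MW = 19580 Da

19580 Da


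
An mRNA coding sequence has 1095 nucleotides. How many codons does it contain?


codons = nucleotides / 3
codons = 1095 / 3 = 365

365


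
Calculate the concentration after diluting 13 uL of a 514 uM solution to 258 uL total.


C2 = C1 * V1 / V2
C2 = 514 * 13 / 258
C2 = 25.8992 uM

25.8992 uM


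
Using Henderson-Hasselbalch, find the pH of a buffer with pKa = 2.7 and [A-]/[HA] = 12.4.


pH = pKa + log10([A-]/[HA])
pH = 2.7 + log10(12.4)
pH = 3.7934

3.7934


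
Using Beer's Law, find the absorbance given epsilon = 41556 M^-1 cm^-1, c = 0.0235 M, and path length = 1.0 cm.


A = epsilon * c * l
A = 41556 * 0.0235 * 1.0
A = 976.566

976.566


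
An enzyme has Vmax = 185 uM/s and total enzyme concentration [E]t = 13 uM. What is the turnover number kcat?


kcat = Vmax / [E]t
kcat = 185 / 13
kcat = 14.2308 s^-1

14.2308 s^-1


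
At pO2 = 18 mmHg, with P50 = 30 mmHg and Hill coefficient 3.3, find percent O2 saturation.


Y = pO2^n / (P50^n + pO2^n)
Y = 18^3.3 / (30^3.3 + 18^3.3)
Y = 15.63%

15.63%


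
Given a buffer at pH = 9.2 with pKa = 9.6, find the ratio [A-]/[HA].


[A-]/[HA] = 10^(pH - pKa)
= 10^(9.2 - 9.6)
= 0.3981

0.3981


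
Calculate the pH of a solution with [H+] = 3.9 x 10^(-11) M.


pH = -log10([H+])
pH = -log10(3.9 x 10^(-11))
pH = 10.4089

10.4089


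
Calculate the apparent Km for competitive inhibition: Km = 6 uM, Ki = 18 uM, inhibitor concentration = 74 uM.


Km_app = Km * (1 + [I]/Ki)
Km_app = 6 * (1 + 74/18)
Km_app = 30.6667 uM

30.6667 uM


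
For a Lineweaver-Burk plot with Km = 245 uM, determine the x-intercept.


x-intercept = -1/Km
= -1/245
= -0.0041 1/uM

-0.0041 1/uM


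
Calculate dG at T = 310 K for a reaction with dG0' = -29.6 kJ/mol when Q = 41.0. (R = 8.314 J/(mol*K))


dG = dG0' + RT * ln(Q) / 1000
dG = -29.6 + 8.314 * 310 * ln(41.0) / 1000
dG = -20.0289 kJ/mol

-20.0289 kJ/mol


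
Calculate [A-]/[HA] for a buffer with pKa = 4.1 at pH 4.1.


[A-]/[HA] = 10^(pH - pKa)
= 10^(4.1 - 4.1)
= 1.0

1.0


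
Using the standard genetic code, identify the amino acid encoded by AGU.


Standard genetic code lookup.
Codon AGU -> Ser

Ser


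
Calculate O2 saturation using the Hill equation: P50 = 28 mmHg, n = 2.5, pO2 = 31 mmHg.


Y = pO2^n / (P50^n + pO2^n)
Y = 31^2.5 / (28^2.5 + 31^2.5)
Y = 56.33%

56.33%


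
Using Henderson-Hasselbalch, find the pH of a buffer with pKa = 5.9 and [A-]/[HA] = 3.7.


pH = pKa + log10([A-]/[HA])
pH = 5.9 + log10(3.7)
pH = 6.4682

6.4682


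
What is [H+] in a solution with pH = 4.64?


[H+] = 10^(-pH)
[H+] = 10^(-4.64)
[H+] = 2.291e-05 M

2.291e-05 M


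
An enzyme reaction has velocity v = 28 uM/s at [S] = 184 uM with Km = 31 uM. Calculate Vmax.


Vmax = v * (Km + [S]) / [S]
Vmax = 28 * (31 + 184) / 184
Vmax = 32.7174 uM/s

32.7174 uM/s


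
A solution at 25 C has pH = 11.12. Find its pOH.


pOH = 14 - pH
pOH = 14 - 11.12
pOH = 2.88

2.88


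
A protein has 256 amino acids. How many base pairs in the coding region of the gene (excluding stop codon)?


Each amino acid = 1 codon = 3 bp
bp = 256 * 3 = 768 bp

768 bp


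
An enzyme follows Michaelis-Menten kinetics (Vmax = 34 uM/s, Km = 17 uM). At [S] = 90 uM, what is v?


v = Vmax * [S] / (Km + [S])
v = 34 * 90 / (17 + 90)
v = 28.5981 uM/s

28.5981 uM/s


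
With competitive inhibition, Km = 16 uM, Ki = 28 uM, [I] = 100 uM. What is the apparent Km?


Km_app = Km * (1 + [I]/Ki)
Km_app = 16 * (1 + 100/28)
Km_app = 73.1429 uM

73.1429 uM


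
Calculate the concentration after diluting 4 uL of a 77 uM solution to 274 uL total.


C2 = C1 * V1 / V2
C2 = 77 * 4 / 274
C2 = 1.1241 uM

1.1241 uM


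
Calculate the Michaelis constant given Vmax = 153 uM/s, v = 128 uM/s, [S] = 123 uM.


Km = [S] * (Vmax - v) / v
Km = 123 * (153 - 128) / 128
Km = 24.0234 uM

24.0234 uM


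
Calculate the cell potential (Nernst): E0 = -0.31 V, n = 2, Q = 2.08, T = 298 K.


E = E0 - (RT/nF) * ln(Q)
E = -0.31 - (8.314 * 298 / (2 * 96485)) * ln(2.08)
E = -0.3194 V

-0.3194 V


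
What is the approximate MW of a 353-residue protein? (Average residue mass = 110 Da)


MW = n_residues * 110 Da
MW = 353 * 110
MW = 38830 Da

38830 Da


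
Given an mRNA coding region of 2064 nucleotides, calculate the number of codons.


codons = nucleotides / 3
codons = 2064 / 3 = 688

688


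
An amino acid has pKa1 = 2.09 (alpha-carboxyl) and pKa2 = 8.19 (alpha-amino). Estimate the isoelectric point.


pI = (pKa1 + pKa2) / 2
pI = (2.09 + 8.19) / 2
pI = 5.14

5.14


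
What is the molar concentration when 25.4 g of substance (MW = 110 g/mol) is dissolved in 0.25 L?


C = (mass / MW) / volume
C = (25.4 / 110) / 0.25
C = 0.9236 M

0.9236 M


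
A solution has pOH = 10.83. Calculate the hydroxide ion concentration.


[OH-] = 10^(-pOH)
[OH-] = 10^(-10.83)
[OH-] = 1.479e-11 M

1.479e-11 M


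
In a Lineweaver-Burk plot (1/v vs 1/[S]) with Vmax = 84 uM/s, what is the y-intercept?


y-intercept = 1/Vmax
= 1/84
= 0.0119 s/uM

0.0119 s/uM


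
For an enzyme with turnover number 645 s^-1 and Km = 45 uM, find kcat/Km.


Catalytic efficiency = kcat / Km
= 645 / 45
= 14.3333 uM^-1*s^-1

14.3333 uM^-1*s^-1


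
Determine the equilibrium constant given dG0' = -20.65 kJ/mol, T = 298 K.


Keq = exp(-dG0 * 1000 / (R * T))
Keq = exp(-(-20.65) * 1000 / (8.314 * 298))
Keq = 4166.2554

4166.2554


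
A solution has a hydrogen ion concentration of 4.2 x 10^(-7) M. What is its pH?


pH = -log10([H+])
pH = -log10(4.2 x 10^(-7))
pH = 6.3768

6.3768


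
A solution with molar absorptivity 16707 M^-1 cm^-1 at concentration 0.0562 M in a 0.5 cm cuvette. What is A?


A = epsilon * c * l
A = 16707 * 0.0562 * 0.5
A = 469.4667

469.4667


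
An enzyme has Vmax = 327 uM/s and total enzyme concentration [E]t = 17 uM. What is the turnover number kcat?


kcat = Vmax / [E]t
kcat = 327 / 17
kcat = 19.2353 s^-1

19.2353 s^-1


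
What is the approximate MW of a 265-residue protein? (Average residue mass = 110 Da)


MW = n_residues * 110 Da
MW = 265 * 110
MW = 29150 Da

29150 Da


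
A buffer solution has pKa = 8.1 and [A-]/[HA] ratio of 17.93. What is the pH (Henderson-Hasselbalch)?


pH = pKa + log10([A-]/[HA])
pH = 8.1 + log10(17.93)
pH = 9.3536

9.3536


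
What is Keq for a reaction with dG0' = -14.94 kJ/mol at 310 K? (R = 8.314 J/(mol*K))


Keq = exp(-dG0 * 1000 / (R * T))
Keq = exp(-(-14.94) * 1000 / (8.314 * 310))
Keq = 329.2028

329.2028


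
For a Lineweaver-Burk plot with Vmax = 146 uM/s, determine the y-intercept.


y-intercept = 1/Vmax
= 1/146
= 0.0068 s/uM

0.0068 s/uM


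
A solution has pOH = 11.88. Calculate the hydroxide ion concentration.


[OH-] = 10^(-pOH)
[OH-] = 10^(-11.88)
[OH-] = 1.318e-12 M

1.318e-12 M


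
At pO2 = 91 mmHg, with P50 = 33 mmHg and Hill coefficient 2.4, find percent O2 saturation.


Y = pO2^n / (P50^n + pO2^n)
Y = 91^2.4 / (33^2.4 + 91^2.4)
Y = 91.94%

91.94%


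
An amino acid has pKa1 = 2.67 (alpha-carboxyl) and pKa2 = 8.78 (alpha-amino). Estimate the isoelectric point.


pI = (pKa1 + pKa2) / 2
pI = (2.67 + 8.78) / 2
pI = 5.725

5.725


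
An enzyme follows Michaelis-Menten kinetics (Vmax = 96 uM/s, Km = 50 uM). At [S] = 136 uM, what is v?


v = Vmax * [S] / (Km + [S])
v = 96 * 136 / (50 + 136)
v = 70.1935 uM/s

70.1935 uM/s


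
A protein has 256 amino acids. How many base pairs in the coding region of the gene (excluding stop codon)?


Each amino acid = 1 codon = 3 bp
bp = 256 * 3 = 768 bp

768 bp


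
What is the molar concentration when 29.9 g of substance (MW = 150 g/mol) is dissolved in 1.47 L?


C = (mass / MW) / volume
C = (29.9 / 150) / 1.47
C = 0.1356 M

0.1356 M


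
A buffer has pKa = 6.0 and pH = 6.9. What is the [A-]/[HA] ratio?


[A-]/[HA] = 10^(pH - pKa)
= 10^(6.9 - 6.0)
= 7.9433

7.9433


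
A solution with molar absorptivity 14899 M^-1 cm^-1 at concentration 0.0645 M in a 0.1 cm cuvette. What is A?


A = epsilon * c * l
A = 14899 * 0.0645 * 0.1
A = 96.0986

96.0986


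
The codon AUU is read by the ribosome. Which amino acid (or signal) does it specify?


Standard genetic code lookup.
Codon AUU -> Ile

Ile


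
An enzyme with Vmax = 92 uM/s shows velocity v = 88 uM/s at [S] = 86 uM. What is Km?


Km = [S] * (Vmax - v) / v
Km = 86 * (92 - 88) / 88
Km = 3.9091 uM

3.9091 uM


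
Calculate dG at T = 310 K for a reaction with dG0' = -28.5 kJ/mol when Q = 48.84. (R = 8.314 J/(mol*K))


dG = dG0' + RT * ln(Q) / 1000
dG = -28.5 + 8.314 * 310 * ln(48.84) / 1000
dG = -18.4779 kJ/mol

-18.4779 kJ/mol


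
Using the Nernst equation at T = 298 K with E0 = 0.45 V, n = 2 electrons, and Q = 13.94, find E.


E = E0 - (RT/nF) * ln(Q)
E = 0.45 - (8.314 * 298 / (2 * 96485)) * ln(13.94)
E = 0.4162 V

0.4162 V


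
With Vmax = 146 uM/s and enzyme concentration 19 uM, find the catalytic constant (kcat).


kcat = Vmax / [E]t
kcat = 146 / 19
kcat = 7.6842 s^-1

7.6842 s^-1


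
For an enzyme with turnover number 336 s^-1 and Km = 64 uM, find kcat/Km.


Catalytic efficiency = kcat / Km
= 336 / 64
= 5.25 uM^-1*s^-1

5.25 uM^-1*s^-1


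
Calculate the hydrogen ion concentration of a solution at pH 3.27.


[H+] = 10^(-pH)
[H+] = 10^(-3.27)
[H+] = 5.370e-04 M

5.370e-04 M


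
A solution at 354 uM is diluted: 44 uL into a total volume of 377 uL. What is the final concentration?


C2 = C1 * V1 / V2
C2 = 354 * 44 / 377
C2 = 41.3156 uM

41.3156 uM


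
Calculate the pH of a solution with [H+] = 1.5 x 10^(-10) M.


pH = -log10([H+])
pH = -log10(1.5 x 10^(-10))
pH = 9.8239

9.8239


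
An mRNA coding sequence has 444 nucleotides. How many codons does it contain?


codons = nucleotides / 3
codons = 444 / 3 = 148

148


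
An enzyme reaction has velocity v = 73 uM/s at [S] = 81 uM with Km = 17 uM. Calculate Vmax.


Vmax = v * (Km + [S]) / [S]
Vmax = 73 * (17 + 81) / 81
Vmax = 88.321 uM/s

88.321 uM/s


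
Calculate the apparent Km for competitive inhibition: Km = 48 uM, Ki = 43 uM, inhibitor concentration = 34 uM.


Km_app = Km * (1 + [I]/Ki)
Km_app = 48 * (1 + 34/43)
Km_app = 85.9535 uM

85.9535 uM


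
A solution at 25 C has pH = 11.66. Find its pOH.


pOH = 14 - pH
pOH = 14 - 11.66
pOH = 2.34

2.34


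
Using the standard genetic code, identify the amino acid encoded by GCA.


Standard genetic code lookup.
Codon GCA -> Ala

Ala


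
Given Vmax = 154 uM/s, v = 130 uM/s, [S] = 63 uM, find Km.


Km = [S] * (Vmax - v) / v
Km = 63 * (154 - 130) / 130
Km = 11.6308 uM

11.6308 uM


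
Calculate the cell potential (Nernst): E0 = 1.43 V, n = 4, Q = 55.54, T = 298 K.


E = E0 - (RT/nF) * ln(Q)
E = 1.43 - (8.314 * 298 / (4 * 96485)) * ln(55.54)
E = 1.4042 V

1.4042 V


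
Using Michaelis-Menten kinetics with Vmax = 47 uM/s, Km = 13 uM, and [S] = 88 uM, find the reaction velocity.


v = Vmax * [S] / (Km + [S])
v = 47 * 88 / (13 + 88)
v = 40.9505 uM/s

40.9505 uM/s


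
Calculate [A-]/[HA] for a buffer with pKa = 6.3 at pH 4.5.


[A-]/[HA] = 10^(pH - pKa)
= 10^(4.5 - 6.3)
= 0.0158

0.0158


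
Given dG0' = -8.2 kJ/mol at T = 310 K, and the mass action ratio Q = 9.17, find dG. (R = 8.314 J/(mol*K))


dG = dG0' + RT * ln(Q) / 1000
dG = -8.2 + 8.314 * 310 * ln(9.17) / 1000
dG = -2.4888 kJ/mol

-2.4888 kJ/mol


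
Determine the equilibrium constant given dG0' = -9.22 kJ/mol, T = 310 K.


Keq = exp(-dG0 * 1000 / (R * T))
Keq = exp(-(-9.22) * 1000 / (8.314 * 310))
Keq = 35.7779

35.7779


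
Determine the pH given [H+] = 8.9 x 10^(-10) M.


pH = -log10([H+])
pH = -log10(8.9 x 10^(-10))
pH = 9.0506

9.0506


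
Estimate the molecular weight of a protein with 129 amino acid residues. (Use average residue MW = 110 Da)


MW = n_residues * 110 Da
MW = 129 * 110
MW = 14190 Da

14190 Da


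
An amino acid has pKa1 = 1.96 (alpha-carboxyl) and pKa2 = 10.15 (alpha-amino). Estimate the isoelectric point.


pI = (pKa1 + pKa2) / 2
pI = (1.96 + 10.15) / 2
pI = 6.055

6.055


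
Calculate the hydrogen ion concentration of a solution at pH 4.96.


[H+] = 10^(-pH)
[H+] = 10^(-4.96)
[H+] = 1.096e-05 M

1.096e-05 M


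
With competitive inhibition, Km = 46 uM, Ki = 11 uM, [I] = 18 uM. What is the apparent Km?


Km_app = Km * (1 + [I]/Ki)
Km_app = 46 * (1 + 18/11)
Km_app = 121.2727 uM

121.2727 uM


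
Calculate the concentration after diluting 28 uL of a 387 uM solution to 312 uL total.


C2 = C1 * V1 / V2
C2 = 387 * 28 / 312
C2 = 34.7308 uM

34.7308 uM


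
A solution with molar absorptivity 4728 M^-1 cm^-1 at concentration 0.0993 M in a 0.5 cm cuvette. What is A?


A = epsilon * c * l
A = 4728 * 0.0993 * 0.5
A = 234.7452

234.7452


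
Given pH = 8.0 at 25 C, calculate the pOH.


pOH = 14 - pH
pOH = 14 - 8.0
pOH = 6.0

6.0


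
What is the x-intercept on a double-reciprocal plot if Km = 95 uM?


x-intercept = -1/Km
= -1/95
= -0.0105 1/uM

-0.0105 1/uM


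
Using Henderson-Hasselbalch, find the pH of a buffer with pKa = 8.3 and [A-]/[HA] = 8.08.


pH = pKa + log10([A-]/[HA])
pH = 8.3 + log10(8.08)
pH = 9.2074

9.2074


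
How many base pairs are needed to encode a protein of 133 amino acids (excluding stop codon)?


Each amino acid = 1 codon = 3 bp
bp = 133 * 3 = 399 bp

399 bp


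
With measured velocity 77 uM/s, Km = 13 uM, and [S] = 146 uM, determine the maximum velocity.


Vmax = v * (Km + [S]) / [S]
Vmax = 77 * (13 + 146) / 146
Vmax = 83.8562 uM/s

83.8562 uM/s


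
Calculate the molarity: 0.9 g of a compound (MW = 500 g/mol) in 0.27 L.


C = (mass / MW) / volume
C = (0.9 / 500) / 0.27
C = 0.0067 M

0.0067 M


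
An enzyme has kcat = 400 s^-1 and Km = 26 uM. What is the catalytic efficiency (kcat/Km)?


Catalytic efficiency = kcat / Km
= 400 / 26
= 15.3846 uM^-1*s^-1

15.3846 uM^-1*s^-1


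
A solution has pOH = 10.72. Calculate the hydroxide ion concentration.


[OH-] = 10^(-pOH)
[OH-] = 10^(-10.72)
[OH-] = 1.905e-11 M

1.905e-11 M


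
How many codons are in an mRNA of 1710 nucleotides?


codons = nucleotides / 3
codons = 1710 / 3 = 570

570


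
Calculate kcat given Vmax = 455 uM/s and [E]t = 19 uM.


kcat = Vmax / [E]t
kcat = 455 / 19
kcat = 23.9474 s^-1

23.9474 s^-1


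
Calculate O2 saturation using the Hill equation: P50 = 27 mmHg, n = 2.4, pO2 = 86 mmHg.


Y = pO2^n / (P50^n + pO2^n)
Y = 86^2.4 / (27^2.4 + 86^2.4)
Y = 94.16%

94.16%


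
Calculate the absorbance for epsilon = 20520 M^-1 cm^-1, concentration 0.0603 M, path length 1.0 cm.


A = epsilon * c * l
A = 20520 * 0.0603 * 1.0
A = 1237.356

1237.356


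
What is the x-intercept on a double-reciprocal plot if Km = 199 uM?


x-intercept = -1/Km
= -1/199
= -0.005 1/uM

-0.005 1/uM


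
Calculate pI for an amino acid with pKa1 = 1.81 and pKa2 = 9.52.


pI = (pKa1 + pKa2) / 2
pI = (1.81 + 9.52) / 2
pI = 5.665

5.665


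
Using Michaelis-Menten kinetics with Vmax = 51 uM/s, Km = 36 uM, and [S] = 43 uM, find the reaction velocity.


v = Vmax * [S] / (Km + [S])
v = 51 * 43 / (36 + 43)
v = 27.7595 uM/s

27.7595 uM/s


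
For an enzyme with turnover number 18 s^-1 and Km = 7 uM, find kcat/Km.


Catalytic efficiency = kcat / Km
= 18 / 7
= 2.5714 uM^-1*s^-1

2.5714 uM^-1*s^-1


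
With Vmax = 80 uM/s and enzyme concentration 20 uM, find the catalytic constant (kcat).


kcat = Vmax / [E]t
kcat = 80 / 20
kcat = 4.0 s^-1

4.0 s^-1


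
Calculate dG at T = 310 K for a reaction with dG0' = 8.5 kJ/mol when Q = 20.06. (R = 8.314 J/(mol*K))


dG = dG0' + RT * ln(Q) / 1000
dG = 8.5 + 8.314 * 310 * ln(20.06) / 1000
dG = 16.2287 kJ/mol

16.2287 kJ/mol


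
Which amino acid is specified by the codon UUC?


Standard genetic code lookup.
Codon UUC -> Phe

Phe


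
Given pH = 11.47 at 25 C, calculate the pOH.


pOH = 14 - pH
pOH = 14 - 11.47
pOH = 2.53

2.53


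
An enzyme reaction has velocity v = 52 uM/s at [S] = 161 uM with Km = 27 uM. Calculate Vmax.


Vmax = v * (Km + [S]) / [S]
Vmax = 52 * (27 + 161) / 161
Vmax = 60.7205 uM/s

60.7205 uM/s


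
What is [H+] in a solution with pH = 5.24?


[H+] = 10^(-pH)
[H+] = 10^(-5.24)
[H+] = 5.754e-06 M

5.754e-06 M


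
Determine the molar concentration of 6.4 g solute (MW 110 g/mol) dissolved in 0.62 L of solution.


C = (mass / MW) / volume
C = (6.4 / 110) / 0.62
C = 0.0938 M

0.0938 M


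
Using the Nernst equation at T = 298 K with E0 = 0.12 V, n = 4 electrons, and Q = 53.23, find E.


E = E0 - (RT/nF) * ln(Q)
E = 0.12 - (8.314 * 298 / (4 * 96485)) * ln(53.23)
E = 0.0945 V

0.0945 V


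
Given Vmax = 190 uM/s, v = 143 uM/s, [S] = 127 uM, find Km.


Km = [S] * (Vmax - v) / v
Km = 127 * (190 - 143) / 143
Km = 41.7413 uM

41.7413 uM


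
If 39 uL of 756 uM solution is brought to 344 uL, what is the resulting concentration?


C2 = C1 * V1 / V2
C2 = 756 * 39 / 344
C2 = 85.7093 uM

85.7093 uM


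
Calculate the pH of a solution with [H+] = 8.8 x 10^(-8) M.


pH = -log10([H+])
pH = -log10(8.8 x 10^(-8))
pH = 7.0555

7.0555


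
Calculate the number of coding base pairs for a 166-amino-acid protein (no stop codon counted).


Each amino acid = 1 codon = 3 bp
bp = 166 * 3 = 498 bp

498 bp


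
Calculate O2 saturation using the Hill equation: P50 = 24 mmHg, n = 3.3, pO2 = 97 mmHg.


Y = pO2^n / (P50^n + pO2^n)
Y = 97^3.3 / (24^3.3 + 97^3.3)
Y = 99.01%

99.01%


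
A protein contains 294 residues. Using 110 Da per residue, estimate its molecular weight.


MW = n_residues * 110 Da
MW = 294 * 110
MW = 32340 Da

32340 Da


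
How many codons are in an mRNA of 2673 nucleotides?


codons = nucleotides / 3
codons = 2673 / 3 = 891

891


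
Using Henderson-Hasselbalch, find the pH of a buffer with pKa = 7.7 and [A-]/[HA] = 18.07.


pH = pKa + log10([A-]/[HA])
pH = 7.7 + log10(18.07)
pH = 8.957

8.957


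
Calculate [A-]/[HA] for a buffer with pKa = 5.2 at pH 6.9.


[A-]/[HA] = 10^(pH - pKa)
= 10^(6.9 - 5.2)
= 50.1187

50.1187


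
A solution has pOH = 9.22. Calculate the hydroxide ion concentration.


[OH-] = 10^(-pOH)
[OH-] = 10^(-9.22)
[OH-] = 6.026e-10 M

6.026e-10 M


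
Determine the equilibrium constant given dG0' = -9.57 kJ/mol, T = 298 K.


Keq = exp(-dG0 * 1000 / (R * T))
Keq = exp(-(-9.57) * 1000 / (8.314 * 298))
Keq = 47.5914

47.5914


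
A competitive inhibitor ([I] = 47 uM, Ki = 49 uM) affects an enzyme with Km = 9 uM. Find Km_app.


Km_app = Km * (1 + [I]/Ki)
Km_app = 9 * (1 + 47/49)
Km_app = 17.6327 uM

17.6327 uM


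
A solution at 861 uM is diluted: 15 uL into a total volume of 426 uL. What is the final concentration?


C2 = C1 * V1 / V2
C2 = 861 * 15 / 426
C2 = 30.3169 uM

30.3169 uM


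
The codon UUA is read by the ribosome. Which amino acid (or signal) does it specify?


Standard genetic code lookup.
Codon UUA -> Leu

Leu


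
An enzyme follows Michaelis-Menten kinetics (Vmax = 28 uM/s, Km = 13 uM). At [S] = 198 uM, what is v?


v = Vmax * [S] / (Km + [S])
v = 28 * 198 / (13 + 198)
v = 26.2749 uM/s

26.2749 uM/s


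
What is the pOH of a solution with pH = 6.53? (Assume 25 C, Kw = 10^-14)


pOH = 14 - pH
pOH = 14 - 6.53
pOH = 7.47

7.47


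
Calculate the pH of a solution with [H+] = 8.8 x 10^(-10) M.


pH = -log10([H+])
pH = -log10(8.8 x 10^(-10))
pH = 9.0555

9.0555


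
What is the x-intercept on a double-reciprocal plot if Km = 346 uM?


x-intercept = -1/Km
= -1/346
= -0.0029 1/uM

-0.0029 1/uM


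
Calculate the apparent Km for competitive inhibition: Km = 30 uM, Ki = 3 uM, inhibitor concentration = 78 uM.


Km_app = Km * (1 + [I]/Ki)
Km_app = 30 * (1 + 78/3)
Km_app = 810.0 uM

810.0 uM


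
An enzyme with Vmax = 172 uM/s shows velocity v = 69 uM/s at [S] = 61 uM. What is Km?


Km = [S] * (Vmax - v) / v
Km = 61 * (172 - 69) / 69
Km = 91.058 uM

91.058 uM


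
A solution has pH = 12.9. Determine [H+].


[H+] = 10^(-pH)
[H+] = 10^(-12.9)
[H+] = 1.259e-13 M

1.259e-13 M


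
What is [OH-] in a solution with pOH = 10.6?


[OH-] = 10^(-pOH)
[OH-] = 10^(-10.6)
[OH-] = 2.512e-11 M

2.512e-11 M


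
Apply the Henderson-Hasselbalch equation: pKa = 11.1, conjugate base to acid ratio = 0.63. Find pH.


pH = pKa + log10([A-]/[HA])
pH = 11.1 + log10(0.63)
pH = 10.8993

10.8993


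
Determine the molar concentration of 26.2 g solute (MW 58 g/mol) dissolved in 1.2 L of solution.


C = (mass / MW) / volume
C = (26.2 / 58) / 1.2
C = 0.3764 M

0.3764 M


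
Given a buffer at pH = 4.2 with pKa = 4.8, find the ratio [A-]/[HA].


[A-]/[HA] = 10^(pH - pKa)
= 10^(4.2 - 4.8)
= 0.2512

0.2512


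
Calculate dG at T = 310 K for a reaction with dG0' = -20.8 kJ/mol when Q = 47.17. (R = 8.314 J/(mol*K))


dG = dG0' + RT * ln(Q) / 1000
dG = -20.8 + 8.314 * 310 * ln(47.17) / 1000
dG = -10.8676 kJ/mol

-10.8676 kJ/mol


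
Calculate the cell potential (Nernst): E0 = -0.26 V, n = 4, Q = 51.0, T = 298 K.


E = E0 - (RT/nF) * ln(Q)
E = -0.26 - (8.314 * 298 / (4 * 96485)) * ln(51.0)
E = -0.2852 V

-0.2852 V


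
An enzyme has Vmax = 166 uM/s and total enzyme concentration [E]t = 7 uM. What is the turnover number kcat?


kcat = Vmax / [E]t
kcat = 166 / 7
kcat = 23.7143 s^-1

23.7143 s^-1


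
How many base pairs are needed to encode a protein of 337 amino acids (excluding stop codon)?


Each amino acid = 1 codon = 3 bp
bp = 337 * 3 = 1011 bp

1011 bp


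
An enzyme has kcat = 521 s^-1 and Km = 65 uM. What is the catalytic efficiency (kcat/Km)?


Catalytic efficiency = kcat / Km
= 521 / 65
= 8.0154 uM^-1*s^-1

8.0154 uM^-1*s^-1


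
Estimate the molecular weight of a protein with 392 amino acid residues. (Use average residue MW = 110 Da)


MW = n_residues * 110 Da
MW = 392 * 110
MW = 43120 Da

43120 Da


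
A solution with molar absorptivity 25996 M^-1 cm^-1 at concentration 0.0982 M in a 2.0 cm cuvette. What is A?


A = epsilon * c * l
A = 25996 * 0.0982 * 2.0
A = 5105.6144

5105.6144


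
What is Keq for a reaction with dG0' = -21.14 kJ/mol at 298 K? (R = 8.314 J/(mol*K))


Keq = exp(-dG0 * 1000 / (R * T))
Keq = exp(-(-21.14) * 1000 / (8.314 * 298))
Keq = 5077.3624

5077.3624


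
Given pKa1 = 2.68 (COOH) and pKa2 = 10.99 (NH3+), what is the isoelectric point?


pI = (pKa1 + pKa2) / 2
pI = (2.68 + 10.99) / 2
pI = 6.835

6.835


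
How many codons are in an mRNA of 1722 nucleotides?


codons = nucleotides / 3
codons = 1722 / 3 = 574

574


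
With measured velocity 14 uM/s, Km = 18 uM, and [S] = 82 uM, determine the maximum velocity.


Vmax = v * (Km + [S]) / [S]
Vmax = 14 * (18 + 82) / 82
Vmax = 17.0732 uM/s

17.0732 uM/s


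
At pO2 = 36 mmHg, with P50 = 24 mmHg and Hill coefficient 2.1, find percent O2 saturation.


Y = pO2^n / (P50^n + pO2^n)
Y = 36^2.1 / (24^2.1 + 36^2.1)
Y = 70.09%

70.09%


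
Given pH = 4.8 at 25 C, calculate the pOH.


pOH = 14 - pH
pOH = 14 - 4.8
pOH = 9.2

9.2


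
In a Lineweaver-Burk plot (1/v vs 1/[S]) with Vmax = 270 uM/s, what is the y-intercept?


y-intercept = 1/Vmax
= 1/270
= 0.0037 s/uM

0.0037 s/uM


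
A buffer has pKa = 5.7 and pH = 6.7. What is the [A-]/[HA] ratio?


[A-]/[HA] = 10^(pH - pKa)
= 10^(6.7 - 5.7)
= 10.0

10.0


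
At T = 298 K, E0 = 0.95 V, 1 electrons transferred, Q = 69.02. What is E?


E = E0 - (RT/nF) * ln(Q)
E = 0.95 - (8.314 * 298 / (1 * 96485)) * ln(69.02)
E = 0.8413 V

0.8413 V


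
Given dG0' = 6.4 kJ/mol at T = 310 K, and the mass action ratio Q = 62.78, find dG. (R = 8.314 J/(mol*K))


dG = dG0' + RT * ln(Q) / 1000
dG = 6.4 + 8.314 * 310 * ln(62.78) / 1000
dG = 17.0693 kJ/mol

17.0693 kJ/mol


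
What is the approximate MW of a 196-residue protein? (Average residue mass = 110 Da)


MW = n_residues * 110 Da
MW = 196 * 110
MW = 21560 Da

21560 Da


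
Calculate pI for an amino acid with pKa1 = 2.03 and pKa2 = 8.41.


pI = (pKa1 + pKa2) / 2
pI = (2.03 + 8.41) / 2
pI = 5.22

5.22


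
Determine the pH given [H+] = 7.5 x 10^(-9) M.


pH = -log10([H+])
pH = -log10(7.5 x 10^(-9))
pH = 8.1249

8.1249


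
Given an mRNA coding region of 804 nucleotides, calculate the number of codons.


codons = nucleotides / 3
codons = 804 / 3 = 268

268


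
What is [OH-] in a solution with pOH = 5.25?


[OH-] = 10^(-pOH)
[OH-] = 10^(-5.25)
[OH-] = 5.623e-06 M

5.623e-06 M


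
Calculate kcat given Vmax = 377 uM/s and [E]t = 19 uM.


kcat = Vmax / [E]t
kcat = 377 / 19
kcat = 19.8421 s^-1

19.8421 s^-1


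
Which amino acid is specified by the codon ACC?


Standard genetic code lookup.
Codon ACC -> Thr

Thr


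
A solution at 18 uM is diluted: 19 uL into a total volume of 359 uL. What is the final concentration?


C2 = C1 * V1 / V2
C2 = 18 * 19 / 359
C2 = 0.9526 uM

0.9526 uM


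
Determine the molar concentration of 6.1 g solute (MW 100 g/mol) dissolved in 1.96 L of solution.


C = (mass / MW) / volume
C = (6.1 / 100) / 1.96
C = 0.0311 M

0.0311 M


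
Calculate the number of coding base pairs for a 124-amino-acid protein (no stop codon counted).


Each amino acid = 1 codon = 3 bp
bp = 124 * 3 = 372 bp

372 bp


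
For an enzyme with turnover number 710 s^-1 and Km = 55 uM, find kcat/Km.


Catalytic efficiency = kcat / Km
= 710 / 55
= 12.9091 uM^-1*s^-1

12.9091 uM^-1*s^-1


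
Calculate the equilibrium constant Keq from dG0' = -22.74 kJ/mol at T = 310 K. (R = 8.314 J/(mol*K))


Keq = exp(-dG0 * 1000 / (R * T))
Keq = exp(-(-22.74) * 1000 / (8.314 * 310))
Keq = 6788.9402

6788.9402


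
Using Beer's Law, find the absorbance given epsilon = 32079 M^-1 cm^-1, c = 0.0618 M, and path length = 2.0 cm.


A = epsilon * c * l
A = 32079 * 0.0618 * 2.0
A = 3964.9644

3964.9644


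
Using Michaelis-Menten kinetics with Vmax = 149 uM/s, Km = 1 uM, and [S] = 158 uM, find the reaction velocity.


v = Vmax * [S] / (Km + [S])
v = 149 * 158 / (1 + 158)
v = 148.0629 uM/s

148.0629 uM/s


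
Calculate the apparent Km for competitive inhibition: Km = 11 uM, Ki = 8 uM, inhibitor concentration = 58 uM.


Km_app = Km * (1 + [I]/Ki)
Km_app = 11 * (1 + 58/8)
Km_app = 90.75 uM

90.75 uM


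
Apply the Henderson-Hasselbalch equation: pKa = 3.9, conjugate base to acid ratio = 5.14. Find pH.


pH = pKa + log10([A-]/[HA])
pH = 3.9 + log10(5.14)
pH = 4.611

4.611


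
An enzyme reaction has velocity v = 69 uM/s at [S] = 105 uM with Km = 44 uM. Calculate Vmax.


Vmax = v * (Km + [S]) / [S]
Vmax = 69 * (44 + 105) / 105
Vmax = 97.9143 uM/s

97.9143 uM/s


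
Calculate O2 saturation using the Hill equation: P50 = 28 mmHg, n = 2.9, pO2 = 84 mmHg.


Y = pO2^n / (P50^n + pO2^n)
Y = 84^2.9 / (28^2.9 + 84^2.9)
Y = 96.03%

96.03%


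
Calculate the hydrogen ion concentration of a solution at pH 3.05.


[H+] = 10^(-pH)
[H+] = 10^(-3.05)
[H+] = 8.913e-04 M

8.913e-04 M


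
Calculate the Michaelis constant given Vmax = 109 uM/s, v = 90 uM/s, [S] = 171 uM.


Km = [S] * (Vmax - v) / v
Km = 171 * (109 - 90) / 90
Km = 36.1 uM

36.1 uM


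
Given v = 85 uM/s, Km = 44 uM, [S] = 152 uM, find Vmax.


Vmax = v * (Km + [S]) / [S]
Vmax = 85 * (44 + 152) / 152
Vmax = 109.6053 uM/s

109.6053 uM/s


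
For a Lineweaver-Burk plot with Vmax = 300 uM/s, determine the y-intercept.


y-intercept = 1/Vmax
= 1/300
= 0.0033 s/uM

0.0033 s/uM


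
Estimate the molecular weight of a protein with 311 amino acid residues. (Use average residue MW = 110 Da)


MW = n_residues * 110 Da
MW = 311 * 110
MW = 34210 Da

34210 Da


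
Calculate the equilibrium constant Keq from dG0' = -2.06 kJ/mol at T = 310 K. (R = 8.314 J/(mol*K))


Keq = exp(-dG0 * 1000 / (R * T))
Keq = exp(-(-2.06) * 1000 / (8.314 * 310))
Keq = 2.2239

2.2239


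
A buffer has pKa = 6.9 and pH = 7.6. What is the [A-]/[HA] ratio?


[A-]/[HA] = 10^(pH - pKa)
= 10^(7.6 - 6.9)
= 5.0119

5.0119


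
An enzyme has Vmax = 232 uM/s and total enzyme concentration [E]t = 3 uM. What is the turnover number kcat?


kcat = Vmax / [E]t
kcat = 232 / 3
kcat = 77.3333 s^-1

77.3333 s^-1


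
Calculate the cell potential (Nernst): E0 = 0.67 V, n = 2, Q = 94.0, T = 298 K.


E = E0 - (RT/nF) * ln(Q)
E = 0.67 - (8.314 * 298 / (2 * 96485)) * ln(94.0)
E = 0.6117 V

0.6117 V


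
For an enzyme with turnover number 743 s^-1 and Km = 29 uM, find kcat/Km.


Catalytic efficiency = kcat / Km
= 743 / 29
= 25.6207 uM^-1*s^-1

25.6207 uM^-1*s^-1


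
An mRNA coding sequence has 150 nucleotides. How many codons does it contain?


codons = nucleotides / 3
codons = 150 / 3 = 50

50


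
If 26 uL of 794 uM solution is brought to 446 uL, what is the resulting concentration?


C2 = C1 * V1 / V2
C2 = 794 * 26 / 446
C2 = 46.287 uM

46.287 uM


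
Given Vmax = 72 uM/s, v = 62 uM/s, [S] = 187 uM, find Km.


Km = [S] * (Vmax - v) / v
Km = 187 * (72 - 62) / 62
Km = 30.1613 uM

30.1613 uM


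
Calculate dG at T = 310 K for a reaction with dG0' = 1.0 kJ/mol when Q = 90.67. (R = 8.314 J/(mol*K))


dG = dG0' + RT * ln(Q) / 1000
dG = 1.0 + 8.314 * 310 * ln(90.67) / 1000
dG = 12.6167 kJ/mol

12.6167 kJ/mol


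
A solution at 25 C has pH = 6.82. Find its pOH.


pOH = 14 - pH
pOH = 14 - 6.82
pOH = 7.18

7.18


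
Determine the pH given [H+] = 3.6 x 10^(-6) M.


pH = -log10([H+])
pH = -log10(3.6 x 10^(-6))
pH = 5.4437

5.4437


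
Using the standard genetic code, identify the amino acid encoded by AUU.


Standard genetic code lookup.
Codon AUU -> Ile

Ile


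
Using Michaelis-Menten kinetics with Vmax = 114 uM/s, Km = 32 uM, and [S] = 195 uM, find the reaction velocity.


v = Vmax * [S] / (Km + [S])
v = 114 * 195 / (32 + 195)
v = 97.9295 uM/s

97.9295 uM/s


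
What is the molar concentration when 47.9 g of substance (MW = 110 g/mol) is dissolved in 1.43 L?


C = (mass / MW) / volume
C = (47.9 / 110) / 1.43
C = 0.3045 M

0.3045 M


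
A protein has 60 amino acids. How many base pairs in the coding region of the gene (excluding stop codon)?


Each amino acid = 1 codon = 3 bp
bp = 60 * 3 = 180 bp

180 bp


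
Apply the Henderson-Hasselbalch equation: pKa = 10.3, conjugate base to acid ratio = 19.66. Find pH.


pH = pKa + log10([A-]/[HA])
pH = 10.3 + log10(19.66)
pH = 11.5936

11.5936


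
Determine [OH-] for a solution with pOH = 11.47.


[OH-] = 10^(-pOH)
[OH-] = 10^(-11.47)
[OH-] = 3.388e-12 M

3.388e-12 M


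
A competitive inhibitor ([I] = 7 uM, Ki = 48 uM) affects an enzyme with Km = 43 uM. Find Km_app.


Km_app = Km * (1 + [I]/Ki)
Km_app = 43 * (1 + 7/48)
Km_app = 49.2708 uM

49.2708 uM


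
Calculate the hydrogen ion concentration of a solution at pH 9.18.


[H+] = 10^(-pH)
[H+] = 10^(-9.18)
[H+] = 6.607e-10 M

6.607e-10 M


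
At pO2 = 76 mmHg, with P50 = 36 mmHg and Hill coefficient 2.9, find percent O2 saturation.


Y = pO2^n / (P50^n + pO2^n)
Y = 76^2.9 / (36^2.9 + 76^2.9)
Y = 89.72%

89.72%


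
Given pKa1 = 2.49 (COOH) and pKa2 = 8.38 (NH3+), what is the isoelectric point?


pI = (pKa1 + pKa2) / 2
pI = (2.49 + 8.38) / 2
pI = 5.435

5.435


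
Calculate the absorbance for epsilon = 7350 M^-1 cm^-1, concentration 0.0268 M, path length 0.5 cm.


A = epsilon * c * l
A = 7350 * 0.0268 * 0.5
A = 98.49

98.49


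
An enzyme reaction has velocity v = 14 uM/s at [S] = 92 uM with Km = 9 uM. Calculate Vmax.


Vmax = v * (Km + [S]) / [S]
Vmax = 14 * (9 + 92) / 92
Vmax = 15.3696 uM/s

15.3696 uM/s


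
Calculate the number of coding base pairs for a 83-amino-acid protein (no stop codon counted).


Each amino acid = 1 codon = 3 bp
bp = 83 * 3 = 249 bp

249 bp


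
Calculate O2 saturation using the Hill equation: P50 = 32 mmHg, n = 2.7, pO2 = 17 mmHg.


Y = pO2^n / (P50^n + pO2^n)
Y = 17^2.7 / (32^2.7 + 17^2.7)
Y = 15.34%

15.34%


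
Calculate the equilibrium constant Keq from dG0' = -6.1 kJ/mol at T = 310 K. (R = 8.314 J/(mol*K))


Keq = exp(-dG0 * 1000 / (R * T))
Keq = exp(-(-6.1) * 1000 / (8.314 * 310))
Keq = 10.663

10.663


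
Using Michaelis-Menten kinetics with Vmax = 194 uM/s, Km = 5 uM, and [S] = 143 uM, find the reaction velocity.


v = Vmax * [S] / (Km + [S])
v = 194 * 143 / (5 + 143)
v = 187.4459 uM/s

187.4459 uM/s


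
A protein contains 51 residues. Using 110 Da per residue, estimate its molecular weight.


MW = n_residues * 110 Da
MW = 51 * 110
MW = 5610 Da

5610 Da


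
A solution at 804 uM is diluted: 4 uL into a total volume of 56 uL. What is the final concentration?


C2 = C1 * V1 / V2
C2 = 804 * 4 / 56
C2 = 57.4286 uM

57.4286 uM


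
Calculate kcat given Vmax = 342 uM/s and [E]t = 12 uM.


kcat = Vmax / [E]t
kcat = 342 / 12
kcat = 28.5 s^-1

28.5 s^-1


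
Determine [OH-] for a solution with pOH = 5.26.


[OH-] = 10^(-pOH)
[OH-] = 10^(-5.26)
[OH-] = 5.495e-06 M

5.495e-06 M
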